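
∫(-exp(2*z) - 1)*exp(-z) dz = -2*sinh(z) + C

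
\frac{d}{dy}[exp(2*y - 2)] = 2*exp(2*y - 2)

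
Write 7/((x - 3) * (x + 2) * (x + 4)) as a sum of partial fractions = 1/(2*(x + 4)) - 7/(10*(x + 2)) + 1/(5*(x - 3))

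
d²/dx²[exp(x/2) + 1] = exp(x/2)/4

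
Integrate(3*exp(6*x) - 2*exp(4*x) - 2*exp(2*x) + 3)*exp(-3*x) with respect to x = 8*sinh(x)^3 + 2*sinh(x) + C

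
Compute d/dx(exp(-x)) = -exp(-x)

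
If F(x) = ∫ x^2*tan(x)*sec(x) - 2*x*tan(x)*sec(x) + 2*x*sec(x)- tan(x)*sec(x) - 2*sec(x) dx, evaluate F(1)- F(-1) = -4*sec(1)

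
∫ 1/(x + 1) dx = log(x + 1) + C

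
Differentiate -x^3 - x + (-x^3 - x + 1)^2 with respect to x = 6*x^5 + 8*x^3 - 9*x^2 + 2*x - 3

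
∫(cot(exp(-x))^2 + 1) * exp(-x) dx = cot(exp(-x)) + C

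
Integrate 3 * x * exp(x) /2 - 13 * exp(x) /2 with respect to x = (3*x - 16)*exp(x)/2 + C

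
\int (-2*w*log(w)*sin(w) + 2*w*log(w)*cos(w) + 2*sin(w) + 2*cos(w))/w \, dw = 2*sqrt(2)*log(w)*sin(w + pi/4) + C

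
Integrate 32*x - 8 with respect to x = 16*x^2 - 8*x + C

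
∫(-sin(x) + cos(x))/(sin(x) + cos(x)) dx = log(sin(x + pi/4)) + C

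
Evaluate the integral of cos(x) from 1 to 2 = -sin(1) + sin(2)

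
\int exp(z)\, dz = exp(z) + C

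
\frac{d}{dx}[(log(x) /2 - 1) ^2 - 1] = (log(x) - 2)/(2*x)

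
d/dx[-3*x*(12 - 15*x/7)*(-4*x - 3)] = -540*x^2/7 + 1746*x/7 + 108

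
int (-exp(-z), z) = exp(-z) + C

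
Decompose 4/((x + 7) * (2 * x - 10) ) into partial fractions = -1/(6*(x + 7)) + 1/(6*(x - 5))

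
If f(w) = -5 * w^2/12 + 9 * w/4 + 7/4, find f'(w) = 9/4 - 5*w/6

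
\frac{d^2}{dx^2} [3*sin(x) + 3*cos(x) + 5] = -3*sin(x) - 3*cos(x)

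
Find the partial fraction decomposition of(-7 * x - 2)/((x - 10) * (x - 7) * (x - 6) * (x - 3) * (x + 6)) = 5/(2808*(x + 6)) + 23/(756*(x - 3)) - 11/(36*(x - 6)) + 17/(52*(x - 7)) - 3/(56*(x - 10))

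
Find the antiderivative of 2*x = x^2 + C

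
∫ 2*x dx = x^2 + C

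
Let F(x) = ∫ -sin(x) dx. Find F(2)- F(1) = -cos(1) + cos(2)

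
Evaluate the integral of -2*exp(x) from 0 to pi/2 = 2 - 2*exp(pi/2)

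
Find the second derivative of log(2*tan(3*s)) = 9*(tan(3*s)^4 - 1)/tan(3*s)^2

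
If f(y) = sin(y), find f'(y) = cos(y)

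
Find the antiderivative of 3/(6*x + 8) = log(3*x + 4)/2 + C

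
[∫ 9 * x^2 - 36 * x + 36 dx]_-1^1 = 78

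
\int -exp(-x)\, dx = exp(-x) + C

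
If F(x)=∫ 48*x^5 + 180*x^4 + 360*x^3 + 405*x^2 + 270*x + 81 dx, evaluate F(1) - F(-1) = 504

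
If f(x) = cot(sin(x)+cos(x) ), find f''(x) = (-2*sin(2*x)*cos(sqrt(2)*sin(x + pi/4))/sin(sqrt(2)*sin(x + pi/4)) + sqrt(2)*sin(x + pi/4) + 2*cos(sqrt(2)*sin(x + pi/4))/sin(sqrt(2)*sin(x + pi/4)))/sin(sqrt(2)*sin(x + pi/4))^2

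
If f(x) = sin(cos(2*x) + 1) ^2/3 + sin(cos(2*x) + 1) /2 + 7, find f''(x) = -8*sin(2*x)^2*sin(cos(2*x) + 1)^2/3 - 2*sin(2*x)^2*sin(cos(2*x) + 1) + 8*sin(2*x)^2*cos(cos(2*x) + 1)^2/3 - 8*sin(cos(2*x) + 1)*cos(2*x)*cos(cos(2*x) + 1)/3 - 2*cos(2*x)*cos(cos(2*x) + 1)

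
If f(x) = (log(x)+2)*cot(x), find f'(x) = (-x*log(x)/sin(x)^2 - 2*x/sin(x)^2 + 1/tan(x))/x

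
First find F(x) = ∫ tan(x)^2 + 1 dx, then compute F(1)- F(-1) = 2*tan(1)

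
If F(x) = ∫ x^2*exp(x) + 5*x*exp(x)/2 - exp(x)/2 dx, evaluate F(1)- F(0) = 1 + E/2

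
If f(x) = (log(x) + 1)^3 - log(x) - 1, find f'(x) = (3*log(x)^2 + 6*log(x) + 2)/x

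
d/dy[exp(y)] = exp(y)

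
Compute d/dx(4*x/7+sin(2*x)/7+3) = 2*cos(2*x)/7 + 4/7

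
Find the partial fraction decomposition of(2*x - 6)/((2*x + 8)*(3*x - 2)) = -1/(2*(3*x - 2)) + 1/(2*(x + 4))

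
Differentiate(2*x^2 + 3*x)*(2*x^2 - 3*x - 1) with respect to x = 16*x^3 - 22*x - 3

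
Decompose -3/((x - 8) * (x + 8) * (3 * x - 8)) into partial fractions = 27/(512*(3*x - 8)) - 3/(512*(x + 8)) - 3/(256*(x - 8))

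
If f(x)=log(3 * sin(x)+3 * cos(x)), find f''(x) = -2/(sin(2*x) + 1)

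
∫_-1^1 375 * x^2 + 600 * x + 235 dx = 720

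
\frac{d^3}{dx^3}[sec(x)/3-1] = (-1/3 + 2/cos(x)^2)*sin(x)/cos(x)^2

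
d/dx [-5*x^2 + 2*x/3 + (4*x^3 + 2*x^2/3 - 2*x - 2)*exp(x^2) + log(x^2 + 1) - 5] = (24*x^6*exp(x^2) + 4*x^5*exp(x^2) + 48*x^4*exp(x^2) - 4*x^3*exp(x^2) - 30*x^3 + 18*x^2*exp(x^2) + 2*x^2 - 8*x*exp(x^2) - 24*x - 6*exp(x^2) + 2)/(3*x^2 + 3)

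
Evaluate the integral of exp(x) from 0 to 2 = -1 + exp(2)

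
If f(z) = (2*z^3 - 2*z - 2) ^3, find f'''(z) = 4032*z^6 - 5040*z^4 - 2880*z^3 + 1440*z^2 + 1152*z + 96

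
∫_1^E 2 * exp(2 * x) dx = -exp(2) + exp(2*E)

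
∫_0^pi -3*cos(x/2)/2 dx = -3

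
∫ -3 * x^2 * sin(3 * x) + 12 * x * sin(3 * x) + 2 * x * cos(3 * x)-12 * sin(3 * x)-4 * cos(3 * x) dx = (x - 2)^2*cos(3*x) + C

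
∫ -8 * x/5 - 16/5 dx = -4*x^2/5 - 16*x/5 + C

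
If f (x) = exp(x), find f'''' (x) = exp(x)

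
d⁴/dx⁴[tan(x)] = 24*tan(x)^5 + 40*tan(x)^3 + 16*tan(x)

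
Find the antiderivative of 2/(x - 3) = 2*log(x - 3) + C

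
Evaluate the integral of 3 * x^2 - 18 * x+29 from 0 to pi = (-3 + pi)^3 + 2*pi + 27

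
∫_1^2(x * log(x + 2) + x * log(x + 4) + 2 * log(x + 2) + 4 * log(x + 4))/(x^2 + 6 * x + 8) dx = -log(3)*log(5) + log(4)*log(6)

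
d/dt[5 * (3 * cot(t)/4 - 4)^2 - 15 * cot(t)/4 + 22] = 45*(6 - cos(t)/sin(t))/(8*sin(t)^2)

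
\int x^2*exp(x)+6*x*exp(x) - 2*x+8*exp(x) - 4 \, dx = (x + 2)^2*(exp(x) - 1) + C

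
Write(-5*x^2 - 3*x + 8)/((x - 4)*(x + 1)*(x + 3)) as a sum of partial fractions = -2/(x + 3) - 3/(5*(x + 1)) - 12/(5*(x - 4))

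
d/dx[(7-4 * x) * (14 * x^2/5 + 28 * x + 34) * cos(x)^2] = 56*x^3*sin(2*x)/5 + 462*x^2*sin(2*x)/5 - 168*x^2*cos(x)^2/5 - 60*x*sin(2*x) - 924*x*cos(x)^2/5 - 238*sin(2*x) + 60*cos(x)^2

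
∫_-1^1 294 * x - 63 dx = -126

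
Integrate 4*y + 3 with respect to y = 2*y^2 + 3*y + C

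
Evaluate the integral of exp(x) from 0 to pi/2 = -1 + exp(pi/2)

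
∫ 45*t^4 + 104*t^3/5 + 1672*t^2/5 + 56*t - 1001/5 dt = 9*t^5 + 26*t^4/5 + 1672*t^3/15 + 28*t^2 - 1001*t/5 + C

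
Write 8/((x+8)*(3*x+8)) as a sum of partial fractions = 3/(2*(3*x + 8)) - 1/(2*(x + 8))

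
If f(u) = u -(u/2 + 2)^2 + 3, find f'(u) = -u/2 - 1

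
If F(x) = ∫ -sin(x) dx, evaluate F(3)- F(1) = cos(3) - cos(1)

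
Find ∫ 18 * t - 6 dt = 9*t^2 - 6*t + C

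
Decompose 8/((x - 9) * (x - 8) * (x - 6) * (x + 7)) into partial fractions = -1/(390*(x + 7)) + 4/(39*(x - 6)) - 4/(15*(x - 8)) + 1/(6*(x - 9))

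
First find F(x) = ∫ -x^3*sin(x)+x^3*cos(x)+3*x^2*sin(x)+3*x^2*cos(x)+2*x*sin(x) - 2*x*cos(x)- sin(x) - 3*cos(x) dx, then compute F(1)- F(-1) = -2*sin(1) - 2*cos(1)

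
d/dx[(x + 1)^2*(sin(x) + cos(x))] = -x^2*sin(x) + x^2*cos(x) + 4*x*cos(x) + sin(x) + 3*cos(x)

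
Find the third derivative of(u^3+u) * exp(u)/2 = u^3*exp(u)/2 + 9*u^2*exp(u)/2 + 19*u*exp(u)/2 + 9*exp(u)/2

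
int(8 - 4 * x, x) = -2*x^2 + 8*x + C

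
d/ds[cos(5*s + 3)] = -5*sin(5*s + 3)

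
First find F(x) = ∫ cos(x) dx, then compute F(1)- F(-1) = 2*sin(1)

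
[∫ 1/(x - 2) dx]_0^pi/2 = log(2 - pi/2) - log(2)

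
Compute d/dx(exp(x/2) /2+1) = exp(x/2)/4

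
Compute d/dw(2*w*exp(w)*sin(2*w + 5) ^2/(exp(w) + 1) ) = (4*w*exp(2*w)*sin(4*w + 10) + 2*w*exp(w)*sin(2*w + 5)^2 + 4*w*exp(w)*sin(4*w + 10) + 2*exp(2*w)*sin(2*w + 5)^2 + 2*exp(w)*sin(2*w + 5)^2)/(exp(2*w) + 2*exp(w) + 1)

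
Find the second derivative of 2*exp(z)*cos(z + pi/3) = -4*exp(z)*sin(z + pi/3)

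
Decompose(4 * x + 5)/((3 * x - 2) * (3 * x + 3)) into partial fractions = 23/(15*(3*x - 2)) - 1/(15*(x + 1))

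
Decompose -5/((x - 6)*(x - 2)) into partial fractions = 5/(4*(x - 2)) - 5/(4*(x - 6))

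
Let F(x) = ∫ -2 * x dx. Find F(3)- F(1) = -8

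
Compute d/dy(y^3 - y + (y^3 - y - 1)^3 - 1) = 9*y^8 - 21*y^6 - 18*y^5 + 15*y^4 + 24*y^3 + 9*y^2 - 6*y - 4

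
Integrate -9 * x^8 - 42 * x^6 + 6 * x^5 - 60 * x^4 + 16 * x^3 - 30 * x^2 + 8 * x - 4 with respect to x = -x^9 - 6*x^7 + x^6 - 12*x^5 + 4*x^4 - 10*x^3 + 4*x^2 - 4*x + C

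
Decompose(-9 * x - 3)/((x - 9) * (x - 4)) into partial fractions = 39/(5*(x - 4)) - 84/(5*(x - 9))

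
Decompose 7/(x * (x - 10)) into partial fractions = 7/(10*(x - 10)) - 7/(10*x)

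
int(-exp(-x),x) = exp(-x) + C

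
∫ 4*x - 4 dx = 2*x^2 - 4*x + C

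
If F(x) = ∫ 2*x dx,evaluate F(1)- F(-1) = 0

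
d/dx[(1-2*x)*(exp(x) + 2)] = -2*x*exp(x) - exp(x) - 4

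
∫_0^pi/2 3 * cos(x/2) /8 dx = 3*sqrt(2)/8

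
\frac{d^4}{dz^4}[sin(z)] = sin(z)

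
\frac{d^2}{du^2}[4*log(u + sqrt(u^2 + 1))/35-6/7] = (-8*u^3 - 8*u^2*sqrt(u^2 + 1) - 4*u)/(70*u^5 + 70*u^4*sqrt(u^2 + 1) + 140*u^3 + 105*u^2*sqrt(u^2 + 1) + 70*u + 35*sqrt(u^2 + 1))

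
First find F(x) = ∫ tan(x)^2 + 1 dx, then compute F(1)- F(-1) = 2*tan(1)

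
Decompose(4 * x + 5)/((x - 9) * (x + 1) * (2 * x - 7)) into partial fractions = -76/(99*(2*x - 7)) + 1/(90*(x + 1)) + 41/(110*(x - 9))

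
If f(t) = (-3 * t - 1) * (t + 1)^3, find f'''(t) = -72*t - 60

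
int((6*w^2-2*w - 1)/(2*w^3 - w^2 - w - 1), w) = log(6*w^3 - 3*w^2 - 3*w - 3) + C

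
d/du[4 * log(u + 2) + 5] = 4/(u + 2)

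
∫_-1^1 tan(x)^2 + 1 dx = 2*tan(1)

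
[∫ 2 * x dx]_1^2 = 3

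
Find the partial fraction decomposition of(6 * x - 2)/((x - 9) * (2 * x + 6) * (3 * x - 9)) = -5/(108*(x + 3)) - 2/(27*(x - 3)) + 13/(108*(x - 9))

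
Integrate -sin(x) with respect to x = cos(x) + C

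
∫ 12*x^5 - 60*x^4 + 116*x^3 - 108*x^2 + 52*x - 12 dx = 2*x^6 - 12*x^5 + 29*x^4 - 36*x^3 + 26*x^2 - 12*x + C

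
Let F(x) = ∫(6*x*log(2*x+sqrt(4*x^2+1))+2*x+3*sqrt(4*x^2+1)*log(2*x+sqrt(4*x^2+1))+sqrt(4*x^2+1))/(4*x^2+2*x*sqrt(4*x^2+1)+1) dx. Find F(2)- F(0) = log(4 + sqrt(17))/2 + 3*log(4 + sqrt(17))^2/4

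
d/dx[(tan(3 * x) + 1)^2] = 6*(sin(3*x)/cos(3*x) + 1)/cos(3*x)^2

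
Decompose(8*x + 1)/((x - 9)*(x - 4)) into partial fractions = -33/(5*(x - 4)) + 73/(5*(x - 9))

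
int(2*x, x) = x^2 + C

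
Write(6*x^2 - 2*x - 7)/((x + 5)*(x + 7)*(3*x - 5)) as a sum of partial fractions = 57/(520*(3*x - 5)) + 301/(52*(x + 7)) - 153/(40*(x + 5))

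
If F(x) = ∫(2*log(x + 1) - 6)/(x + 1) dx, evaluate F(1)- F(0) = -9 + (-3 + log(2))^2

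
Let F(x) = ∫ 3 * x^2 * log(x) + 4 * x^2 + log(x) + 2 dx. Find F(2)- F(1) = 10*log(2) + 8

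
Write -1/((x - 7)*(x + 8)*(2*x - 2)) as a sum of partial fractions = -1/(270*(x + 8)) + 1/(108*(x - 1)) - 1/(180*(x - 7))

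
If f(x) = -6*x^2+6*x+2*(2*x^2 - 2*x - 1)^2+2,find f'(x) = 32*x^3 - 48*x^2 - 12*x + 14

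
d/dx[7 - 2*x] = -2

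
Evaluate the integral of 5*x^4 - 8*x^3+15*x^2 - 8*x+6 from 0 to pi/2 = (pi + pi^3/8)*((-1 + pi/2)^2 + 2)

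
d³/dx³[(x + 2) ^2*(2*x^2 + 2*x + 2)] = 48*x + 60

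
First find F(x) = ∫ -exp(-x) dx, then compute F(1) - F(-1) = -E + exp(-1)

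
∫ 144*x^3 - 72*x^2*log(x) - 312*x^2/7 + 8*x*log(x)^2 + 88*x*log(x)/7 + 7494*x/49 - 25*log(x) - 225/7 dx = -21*x^2 + 7*x*log(x) + 2*x + 4*(21*x^2 - 7*x*log(x) - 2*x + 28)^2/49 + C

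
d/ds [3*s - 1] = 3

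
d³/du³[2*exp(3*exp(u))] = 6*exp(u + 3*exp(u)) + 54*exp(2*u + 3*exp(u)) + 54*exp(3*u + 3*exp(u))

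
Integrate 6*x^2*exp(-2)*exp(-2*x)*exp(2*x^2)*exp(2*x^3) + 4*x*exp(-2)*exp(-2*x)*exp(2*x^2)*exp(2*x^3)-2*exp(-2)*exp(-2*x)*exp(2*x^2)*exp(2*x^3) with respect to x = exp(2*x^3 + 2*x^2 - 2*x - 2) + C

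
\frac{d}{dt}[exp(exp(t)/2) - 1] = exp(t + exp(t)/2)/2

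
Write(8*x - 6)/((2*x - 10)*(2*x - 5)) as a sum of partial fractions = -14/(5*(2*x - 5)) + 17/(5*(x - 5))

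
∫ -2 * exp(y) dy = -2*exp(y) + C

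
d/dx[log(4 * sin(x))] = 1/tan(x)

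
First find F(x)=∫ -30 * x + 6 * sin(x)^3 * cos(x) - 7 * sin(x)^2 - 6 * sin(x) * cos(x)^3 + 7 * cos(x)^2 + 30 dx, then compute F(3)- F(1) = -60 - 7*sin(2)/2 + 7*sin(6)/2 - 3*cos(4)/8 + 3*cos(12)/8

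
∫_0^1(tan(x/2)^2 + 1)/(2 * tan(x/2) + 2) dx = log(tan(1/2) + 1)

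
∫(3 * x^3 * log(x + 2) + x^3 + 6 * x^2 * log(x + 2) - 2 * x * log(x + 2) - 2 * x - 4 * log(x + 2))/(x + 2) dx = x*(x^2 - 2)*log(x + 2) + C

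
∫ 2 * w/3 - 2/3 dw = w^2/3 - 2*w/3 + C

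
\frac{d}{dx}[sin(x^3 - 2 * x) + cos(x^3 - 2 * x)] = -3*x^2*sin(x^3 - 2*x) + 3*x^2*cos(x^3 - 2*x) + 2*sin(x^3 - 2*x) - 2*cos(x^3 - 2*x)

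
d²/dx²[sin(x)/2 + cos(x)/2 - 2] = -sin(x)/2 - cos(x)/2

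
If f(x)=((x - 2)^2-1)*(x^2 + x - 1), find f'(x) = 4*x^3 - 9*x^2 - 4*x + 7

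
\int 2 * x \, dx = x^2 + C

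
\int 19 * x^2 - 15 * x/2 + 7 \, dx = 19*x^3/3 - 15*x^2/4 + 7*x + C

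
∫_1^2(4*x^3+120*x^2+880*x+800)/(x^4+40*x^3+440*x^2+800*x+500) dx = -log(1781/100) + log(1049/25)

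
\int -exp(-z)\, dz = exp(-z) + C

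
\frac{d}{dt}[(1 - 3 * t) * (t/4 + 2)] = -3*t/2 - 23/4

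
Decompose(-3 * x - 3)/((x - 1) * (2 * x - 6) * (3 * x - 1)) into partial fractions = -9/(8*(3*x - 1)) + 3/(4*(x - 1)) - 3/(8*(x - 3))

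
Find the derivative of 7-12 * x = -12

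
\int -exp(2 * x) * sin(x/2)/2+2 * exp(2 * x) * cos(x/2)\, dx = exp(2*x)*cos(x/2) + C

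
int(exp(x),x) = exp(x) + C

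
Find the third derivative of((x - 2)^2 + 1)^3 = 120*x^3 - 720*x^2 + 1512*x - 1104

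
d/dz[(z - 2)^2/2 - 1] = z - 2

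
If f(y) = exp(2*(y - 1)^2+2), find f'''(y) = 64*y^3*exp(2*y^2 - 4*y + 4) - 192*y^2*exp(2*y^2 - 4*y + 4) + 240*y*exp(2*y^2 - 4*y + 4) - 112*exp(2*y^2 - 4*y + 4)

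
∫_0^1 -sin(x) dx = -1 + cos(1)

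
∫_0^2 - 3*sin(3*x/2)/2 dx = -1 + cos(3)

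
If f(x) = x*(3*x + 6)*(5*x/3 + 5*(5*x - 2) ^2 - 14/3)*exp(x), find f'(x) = 375*x^4*exp(x) + 1955*x^3*exp(x) + 821*x^2*exp(x) - 996*x*exp(x) + 92*exp(x)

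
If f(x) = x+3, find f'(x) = 1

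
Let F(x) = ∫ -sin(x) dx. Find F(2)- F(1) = -cos(1) + cos(2)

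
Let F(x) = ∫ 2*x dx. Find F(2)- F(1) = 3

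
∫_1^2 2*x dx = 3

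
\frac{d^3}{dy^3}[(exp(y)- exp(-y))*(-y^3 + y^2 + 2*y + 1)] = (-y^3*exp(2*y) - y^3 - 8*y^2*exp(2*y) + 10*y^2 - 10*y*exp(2*y) - 22*y + 7*exp(2*y) + 7)*exp(-y)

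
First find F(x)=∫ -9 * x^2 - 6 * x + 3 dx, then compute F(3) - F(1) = -96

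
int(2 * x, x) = x^2 + C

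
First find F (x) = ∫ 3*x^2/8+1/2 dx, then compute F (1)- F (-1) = 5/4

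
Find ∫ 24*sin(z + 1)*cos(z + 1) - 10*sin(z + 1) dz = 2*(5 - 6*cos(z + 1))*cos(z + 1) + C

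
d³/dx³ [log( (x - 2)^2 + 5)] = (4*x^3 - 24*x^2 - 12*x + 88)/(x^6 - 12*x^5 + 75*x^4 - 280*x^3 + 675*x^2 - 972*x + 729)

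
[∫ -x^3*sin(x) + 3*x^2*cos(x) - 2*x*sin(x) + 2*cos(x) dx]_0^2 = 12*cos(2)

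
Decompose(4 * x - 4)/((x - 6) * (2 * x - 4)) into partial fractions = -1/(2*(x - 2)) + 5/(2*(x - 6))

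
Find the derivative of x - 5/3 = 1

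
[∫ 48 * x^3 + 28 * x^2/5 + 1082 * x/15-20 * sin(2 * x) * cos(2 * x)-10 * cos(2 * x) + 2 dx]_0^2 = 5*cos(8)/2 - 5*sin(4) + 3527/10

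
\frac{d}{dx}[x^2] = 2*x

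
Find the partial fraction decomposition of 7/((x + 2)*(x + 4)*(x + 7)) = 7/(15*(x + 7)) - 7/(6*(x + 4)) + 7/(10*(x + 2))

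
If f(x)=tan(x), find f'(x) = cos(x)^(-2)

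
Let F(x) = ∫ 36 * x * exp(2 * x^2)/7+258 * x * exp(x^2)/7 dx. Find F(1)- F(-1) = 0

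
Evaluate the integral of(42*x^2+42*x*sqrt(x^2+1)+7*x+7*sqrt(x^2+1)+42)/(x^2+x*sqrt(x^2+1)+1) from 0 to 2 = 7*log(2 + sqrt(5)) + 84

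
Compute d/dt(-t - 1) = -1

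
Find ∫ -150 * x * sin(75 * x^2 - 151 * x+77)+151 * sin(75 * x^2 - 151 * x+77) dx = cos(75*x^2 - 151*x + 77) + C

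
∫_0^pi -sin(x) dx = -2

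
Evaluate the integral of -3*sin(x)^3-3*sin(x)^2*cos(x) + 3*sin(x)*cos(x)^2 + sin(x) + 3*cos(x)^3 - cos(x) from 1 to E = -(cos(1) + sin(1))^3 - sin(E) + (cos(E) + sin(E))^3 + cos(1) + sin(1) - cos(E)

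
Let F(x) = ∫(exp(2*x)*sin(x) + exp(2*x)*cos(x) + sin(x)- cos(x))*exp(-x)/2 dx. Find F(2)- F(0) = (-exp(-2) + exp(2))*sin(2)/2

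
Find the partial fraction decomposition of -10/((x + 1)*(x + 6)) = 2/(x + 6) - 2/(x + 1)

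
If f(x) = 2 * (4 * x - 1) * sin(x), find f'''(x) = -8*x*cos(x) - 24*sin(x) + 2*cos(x)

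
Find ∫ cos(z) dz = sin(z) + C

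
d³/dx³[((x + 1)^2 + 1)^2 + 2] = 24*x + 24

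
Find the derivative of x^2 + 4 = 2*x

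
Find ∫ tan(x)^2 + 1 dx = tan(x) + C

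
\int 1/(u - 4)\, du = log(4 - u) + C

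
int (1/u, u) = log(u) + C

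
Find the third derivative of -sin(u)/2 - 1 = cos(u)/2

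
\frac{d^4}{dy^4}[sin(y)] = sin(y)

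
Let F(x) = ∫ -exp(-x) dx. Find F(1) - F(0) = -1 + exp(-1)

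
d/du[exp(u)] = exp(u)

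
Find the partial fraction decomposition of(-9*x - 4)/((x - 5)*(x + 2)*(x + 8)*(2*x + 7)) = 220/(459*(2*x + 7)) - 34/(351*(x + 8)) - 1/(9*(x + 2)) - 7/(221*(x - 5))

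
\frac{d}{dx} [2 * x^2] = 4*x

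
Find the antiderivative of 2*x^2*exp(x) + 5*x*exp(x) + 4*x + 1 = (exp(x) + 1)*(2*x^2 + x - 1) + C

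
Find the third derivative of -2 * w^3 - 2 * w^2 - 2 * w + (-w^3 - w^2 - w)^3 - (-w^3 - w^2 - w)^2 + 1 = -504*w^6 - 1008*w^5 - 1260*w^4 - 960*w^3 - 480*w^2 - 144*w - 30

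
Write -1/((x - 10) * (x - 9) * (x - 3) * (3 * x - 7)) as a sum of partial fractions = 27/(920*(3*x - 7)) - 1/(84*(x - 3)) + 1/(120*(x - 9)) - 1/(161*(x - 10))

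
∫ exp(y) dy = exp(y) + C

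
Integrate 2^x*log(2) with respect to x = 2^x + C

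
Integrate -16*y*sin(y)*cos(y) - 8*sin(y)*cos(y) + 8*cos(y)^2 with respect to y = (8*y + 4)*cos(y)^2 + C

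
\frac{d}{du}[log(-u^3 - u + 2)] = (3*u^2 + 1)/(u^3 + u - 2)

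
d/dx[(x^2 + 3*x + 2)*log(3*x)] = (2*x^2*log(x) + x^2 + 2*x^2*log(3) + 3*x*log(x) + 3*x + 3*x*log(3) + 2)/x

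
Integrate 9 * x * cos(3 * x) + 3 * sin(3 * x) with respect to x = 3*x*sin(3*x) + C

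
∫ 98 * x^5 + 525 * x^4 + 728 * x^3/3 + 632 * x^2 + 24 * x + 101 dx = 49*x^6/3 + 105*x^5 + 182*x^4/3 + 632*x^3/3 + 12*x^2 + 101*x + C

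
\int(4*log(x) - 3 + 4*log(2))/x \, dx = (2*log(2*x) - 3)*log(2*x) + C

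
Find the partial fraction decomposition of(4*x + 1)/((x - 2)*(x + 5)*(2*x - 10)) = -19/(140*(x + 5)) - 3/(14*(x - 2)) + 7/(20*(x - 5))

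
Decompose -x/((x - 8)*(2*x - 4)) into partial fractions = 1/(6*(x - 2)) - 2/(3*(x - 8))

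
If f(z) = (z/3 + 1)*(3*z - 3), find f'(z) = 2*z + 2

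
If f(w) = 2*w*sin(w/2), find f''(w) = -w*sin(w/2)/2 + 2*cos(w/2)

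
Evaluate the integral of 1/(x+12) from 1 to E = -log(13/4) + log(E/4 + 3)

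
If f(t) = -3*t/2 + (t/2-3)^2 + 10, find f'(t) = t/2 - 9/2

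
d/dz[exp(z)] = exp(z)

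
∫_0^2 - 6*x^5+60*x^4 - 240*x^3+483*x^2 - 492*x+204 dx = 72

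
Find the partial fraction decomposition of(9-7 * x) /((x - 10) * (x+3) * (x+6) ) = 17/(16*(x + 6)) - 10/(13*(x + 3)) - 61/(208*(x - 10))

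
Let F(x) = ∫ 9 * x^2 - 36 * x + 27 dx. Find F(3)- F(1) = -12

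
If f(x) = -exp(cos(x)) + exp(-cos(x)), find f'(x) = (exp(cos(x)) + exp(-cos(x)))*sin(x)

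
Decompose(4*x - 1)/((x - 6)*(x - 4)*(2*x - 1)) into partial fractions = 4/(77*(2*x - 1)) - 15/(14*(x - 4)) + 23/(22*(x - 6))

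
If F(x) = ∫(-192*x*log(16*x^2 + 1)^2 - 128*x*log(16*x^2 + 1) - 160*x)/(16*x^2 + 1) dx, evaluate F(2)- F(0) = -2*log(65)^3 - 2*log(65)^2 - 5*log(65)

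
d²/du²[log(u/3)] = -1/u^2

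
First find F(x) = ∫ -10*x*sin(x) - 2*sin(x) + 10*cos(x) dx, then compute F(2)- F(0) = 22*cos(2) - 2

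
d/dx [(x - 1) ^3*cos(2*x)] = (x - 1)^2*(-2*x*sin(2*x) + 2*sin(2*x) + 3*cos(2*x))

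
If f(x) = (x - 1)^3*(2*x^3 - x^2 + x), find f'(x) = 12*x^5 - 35*x^4 + 40*x^3 - 24*x^2 + 8*x - 1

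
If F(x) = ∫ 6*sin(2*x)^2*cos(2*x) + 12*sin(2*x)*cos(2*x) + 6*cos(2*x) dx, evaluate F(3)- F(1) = -(sin(2) + 1)^3 + (sin(6) + 1)^3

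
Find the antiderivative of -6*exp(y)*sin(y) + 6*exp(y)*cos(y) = 6*exp(y)*cos(y) + C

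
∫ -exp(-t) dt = exp(-t) + C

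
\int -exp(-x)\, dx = exp(-x) + C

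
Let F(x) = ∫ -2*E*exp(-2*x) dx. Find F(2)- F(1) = -exp(-1) + exp(-3)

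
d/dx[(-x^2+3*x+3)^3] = -6*x^5 + 45*x^4 - 72*x^3 - 81*x^2 + 108*x + 81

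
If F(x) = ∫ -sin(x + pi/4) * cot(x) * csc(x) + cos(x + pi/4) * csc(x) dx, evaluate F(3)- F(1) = sqrt(2)*(1/tan(3) - 1/tan(1))/2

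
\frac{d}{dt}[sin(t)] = cos(t)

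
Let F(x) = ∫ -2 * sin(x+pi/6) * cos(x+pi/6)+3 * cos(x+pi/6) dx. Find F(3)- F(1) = -3*sin(pi/6 + 1) + 3*sin(pi/6 + 3) + cos(pi/3 + 6)/2 - cos(pi/3 + 2)/2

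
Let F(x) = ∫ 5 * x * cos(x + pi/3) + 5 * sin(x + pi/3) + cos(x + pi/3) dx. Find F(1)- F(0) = -sqrt(3)/2 + 6*sin(1 + pi/3)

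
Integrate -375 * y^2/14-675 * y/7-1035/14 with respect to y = -125*y^3/14 - 675*y^2/14 - 1035*y/14 + C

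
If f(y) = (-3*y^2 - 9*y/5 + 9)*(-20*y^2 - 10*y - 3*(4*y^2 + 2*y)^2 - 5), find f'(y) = 864*y^5 + 1152*y^4 - 4992*y^3/5 - 5166*y^2/5 - 510*y - 81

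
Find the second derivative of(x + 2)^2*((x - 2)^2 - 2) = 12*x^2 - 20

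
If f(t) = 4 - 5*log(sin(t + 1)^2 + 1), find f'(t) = 10*sin(2*t + 2)/(cos(2*t + 2) - 3)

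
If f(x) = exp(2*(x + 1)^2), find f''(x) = 16*x^2*exp(2*x^2 + 4*x + 2) + 32*x*exp(2*x^2 + 4*x + 2) + 20*exp(2*x^2 + 4*x + 2)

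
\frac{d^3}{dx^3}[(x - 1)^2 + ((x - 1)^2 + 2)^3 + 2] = 120*x^3 - 360*x^2 + 504*x - 264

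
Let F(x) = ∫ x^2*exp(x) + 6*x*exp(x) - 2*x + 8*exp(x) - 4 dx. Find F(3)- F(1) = -9*E - 16 + 25*exp(3)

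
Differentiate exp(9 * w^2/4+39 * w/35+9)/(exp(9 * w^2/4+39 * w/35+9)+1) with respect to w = (315*w*exp(9*w^2/4 + 39*w/35 + 9) + 78*exp(9*w^2/4 + 39*w/35 + 9))/(70*exp(18)*exp(78*w/35)*exp(9*w^2/2) + 140*exp(9)*exp(39*w/35)*exp(9*w^2/4) + 70)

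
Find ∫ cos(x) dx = sin(x) + C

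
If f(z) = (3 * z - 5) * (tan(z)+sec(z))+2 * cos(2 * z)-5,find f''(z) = 6*z*sin(z)/cos(z)^3 - 3*z/cos(z) + 6*z/cos(z)^3 - 16*sin(z)^4/cos(z)^2 + 6*sin(z)/cos(z)^2 - 10*sin(z)/cos(z)^3 - 24 + 5/cos(z) + 22/cos(z)^2 - 10/cos(z)^3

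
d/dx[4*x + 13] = 4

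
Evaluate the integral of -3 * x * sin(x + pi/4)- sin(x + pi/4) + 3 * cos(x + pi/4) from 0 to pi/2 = -sqrt(2)*(1 + 3*pi/2)/2 - sqrt(2)/2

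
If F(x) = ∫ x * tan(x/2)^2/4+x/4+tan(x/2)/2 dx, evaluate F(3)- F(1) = -tan(1/2)/2 + 3*tan(3/2)/2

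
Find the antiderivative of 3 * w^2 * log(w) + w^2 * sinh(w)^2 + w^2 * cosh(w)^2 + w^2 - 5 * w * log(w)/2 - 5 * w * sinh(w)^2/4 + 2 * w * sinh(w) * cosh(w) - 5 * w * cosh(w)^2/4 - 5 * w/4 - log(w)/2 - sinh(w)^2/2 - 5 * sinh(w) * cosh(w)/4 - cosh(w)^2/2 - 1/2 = -(2*w*log(w) + sinh(2*w))*(-4*w^2 + 5*w + 2)/8 + C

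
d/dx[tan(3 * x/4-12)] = 3*tan(3*x/4 - 12)^2/4 + 3/4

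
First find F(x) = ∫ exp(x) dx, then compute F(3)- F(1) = -E + exp(3)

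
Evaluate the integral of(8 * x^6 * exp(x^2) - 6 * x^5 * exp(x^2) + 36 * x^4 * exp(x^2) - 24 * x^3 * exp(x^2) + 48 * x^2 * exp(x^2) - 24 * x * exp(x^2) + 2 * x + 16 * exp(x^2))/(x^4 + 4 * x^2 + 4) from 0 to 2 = 10/3 + 5*exp(4)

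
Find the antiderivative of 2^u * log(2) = 2^u + C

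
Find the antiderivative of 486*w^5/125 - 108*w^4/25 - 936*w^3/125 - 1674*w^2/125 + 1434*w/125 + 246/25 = 81*w^6/125 - 108*w^5/125 - 234*w^4/125 - 558*w^3/125 + 717*w^2/125 + 246*w/25 + C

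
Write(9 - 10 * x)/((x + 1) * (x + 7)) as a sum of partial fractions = -79/(6*(x + 7)) + 19/(6*(x + 1))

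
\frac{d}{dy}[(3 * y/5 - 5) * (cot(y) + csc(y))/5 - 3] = -3*y*cot(y)^2/25 - 3*y*cot(y)*csc(y)/25 - 3*y/25 + cot(y)^2 + cot(y)*csc(y) + 3*cot(y)/25 + 3*csc(y)/25 + 1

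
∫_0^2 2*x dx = 4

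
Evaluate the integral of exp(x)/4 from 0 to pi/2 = -1/4 + exp(pi/2)/4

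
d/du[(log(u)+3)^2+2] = (2*log(u) + 6)/u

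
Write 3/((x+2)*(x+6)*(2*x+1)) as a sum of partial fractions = 4/(11*(2*x + 1)) + 3/(44*(x + 6)) - 1/(4*(x + 2))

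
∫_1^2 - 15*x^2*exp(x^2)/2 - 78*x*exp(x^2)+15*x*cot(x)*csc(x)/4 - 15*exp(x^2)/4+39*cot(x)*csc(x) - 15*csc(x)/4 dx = -93*exp(4)/2 - 93*csc(2)/2 + 171*csc(1)/4 + 171*E/4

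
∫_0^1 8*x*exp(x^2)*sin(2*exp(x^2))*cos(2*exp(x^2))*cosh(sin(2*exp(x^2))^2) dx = -sinh(sin(2)^2) + sinh(sin(2*E)^2)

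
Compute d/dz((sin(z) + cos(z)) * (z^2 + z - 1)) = sqrt(2)*z^2*cos(z + pi/4) + z*sin(z) + 3*z*cos(z) + 2*sin(z)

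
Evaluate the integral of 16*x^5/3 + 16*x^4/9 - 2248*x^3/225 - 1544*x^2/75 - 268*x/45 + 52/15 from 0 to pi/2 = (2 - 2*pi)*(pi/5 + pi^2/12)*(-pi^3/12 + pi^2/20 + 2*pi/3 + 13/3)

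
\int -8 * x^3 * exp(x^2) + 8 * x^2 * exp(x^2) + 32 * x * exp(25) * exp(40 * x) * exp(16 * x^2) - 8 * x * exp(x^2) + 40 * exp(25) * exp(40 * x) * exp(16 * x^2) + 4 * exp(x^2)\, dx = -4*x*(x - 1)*exp(x^2) + exp((4*x + 5)^2) + C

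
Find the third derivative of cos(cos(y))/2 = -(sin(y)^2*sin(cos(y)) + sin(cos(y)) + 3*cos(y)*cos(cos(y)))*sin(y)/2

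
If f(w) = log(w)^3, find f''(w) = (-3*log(w)^2 + 6*log(w))/w^2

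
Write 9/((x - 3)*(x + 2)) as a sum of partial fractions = -9/(5*(x + 2)) + 9/(5*(x - 3))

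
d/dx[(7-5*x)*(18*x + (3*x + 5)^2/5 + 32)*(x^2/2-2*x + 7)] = -45*x^4/2 - 714*x^3/5 + 4299*x^2/10 - 5883*x/5 - 637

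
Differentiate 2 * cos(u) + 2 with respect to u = -2*sin(u)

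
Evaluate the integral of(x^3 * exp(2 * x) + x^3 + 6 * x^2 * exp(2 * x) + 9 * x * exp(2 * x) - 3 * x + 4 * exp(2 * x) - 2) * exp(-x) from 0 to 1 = -8*exp(-1) + 8*E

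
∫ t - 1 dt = t^2/2 - t + C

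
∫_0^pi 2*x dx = pi^2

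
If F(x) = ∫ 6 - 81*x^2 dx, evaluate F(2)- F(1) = -183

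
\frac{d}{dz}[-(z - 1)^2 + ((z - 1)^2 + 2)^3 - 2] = 6*z^5 - 30*z^4 + 84*z^3 - 132*z^2 + 124*z - 52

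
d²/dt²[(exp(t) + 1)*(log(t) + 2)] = (t^2*exp(t)*log(t) + 2*t^2*exp(t) + 2*t*exp(t) - exp(t) - 1)/t^2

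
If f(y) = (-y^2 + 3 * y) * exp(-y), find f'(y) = (y^2 - 5*y + 3)*exp(-y)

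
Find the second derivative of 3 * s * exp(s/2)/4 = 3*s*exp(s/2)/16 + 3*exp(s/2)/4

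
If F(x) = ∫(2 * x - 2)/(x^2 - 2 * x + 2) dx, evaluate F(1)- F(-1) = -log(5)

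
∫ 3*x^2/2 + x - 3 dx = x^3/2 + x^2/2 - 3*x + C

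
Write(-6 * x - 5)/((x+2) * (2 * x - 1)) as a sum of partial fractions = -16/(5*(2*x - 1)) - 7/(5*(x + 2))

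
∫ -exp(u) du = -exp(u) + C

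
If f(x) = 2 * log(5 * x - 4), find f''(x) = -50/(25*x^2 - 40*x + 16)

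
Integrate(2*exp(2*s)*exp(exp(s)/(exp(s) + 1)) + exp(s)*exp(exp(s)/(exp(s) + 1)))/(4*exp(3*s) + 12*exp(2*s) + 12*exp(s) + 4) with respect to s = (24*exp(s) + exp((s*(exp(s) + 1) + exp(s))/(exp(s) + 1)) + 24)/(4*(exp(s) + 1)) + C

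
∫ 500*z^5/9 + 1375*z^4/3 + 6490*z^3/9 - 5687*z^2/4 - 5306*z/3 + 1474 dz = 250*z^6/27 + 275*z^5/3 + 3245*z^4/18 - 5687*z^3/12 - 2653*z^2/3 + 1474*z + C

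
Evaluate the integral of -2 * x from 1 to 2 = -3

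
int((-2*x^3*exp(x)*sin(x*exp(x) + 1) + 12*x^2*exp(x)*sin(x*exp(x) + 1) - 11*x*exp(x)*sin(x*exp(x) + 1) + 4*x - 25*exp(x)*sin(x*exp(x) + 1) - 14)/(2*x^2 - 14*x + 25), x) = log((2*x - 7)^2 + 1) + cos(x*exp(x) + 1) + C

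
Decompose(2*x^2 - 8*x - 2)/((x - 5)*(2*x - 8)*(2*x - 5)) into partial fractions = -19/(15*(2*x - 5)) + 1/(3*(x - 4)) + 4/(5*(x - 5))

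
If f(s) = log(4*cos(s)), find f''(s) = -1/cos(s)^2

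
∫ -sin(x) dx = cos(x) + C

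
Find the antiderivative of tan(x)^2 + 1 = tan(x) + C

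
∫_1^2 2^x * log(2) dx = 2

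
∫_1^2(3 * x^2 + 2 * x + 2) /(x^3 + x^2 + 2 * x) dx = 2*log(2)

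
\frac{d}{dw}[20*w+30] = 20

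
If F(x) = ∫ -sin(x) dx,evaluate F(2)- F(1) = -cos(1) + cos(2)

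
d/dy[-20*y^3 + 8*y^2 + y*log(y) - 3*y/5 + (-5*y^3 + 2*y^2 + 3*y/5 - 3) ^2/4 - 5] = 75*y^5/2 - 25*y^4 - 2*y^3 - 357*y^2/10 + 509*y/50 + log(y) - 1/2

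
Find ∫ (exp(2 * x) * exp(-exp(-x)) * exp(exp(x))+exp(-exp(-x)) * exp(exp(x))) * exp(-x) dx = exp(2*sinh(x)) + C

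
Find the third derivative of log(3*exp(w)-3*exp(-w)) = (8*exp(4*w) + 8*exp(2*w))/(exp(6*w) - 3*exp(4*w) + 3*exp(2*w) - 1)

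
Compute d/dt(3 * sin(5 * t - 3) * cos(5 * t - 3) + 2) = 15*cos(10*t - 6)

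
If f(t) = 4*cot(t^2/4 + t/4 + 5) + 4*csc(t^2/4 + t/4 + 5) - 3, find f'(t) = -(2*t*cos(t^2/4 + t/4 + 5) + 2*t + cos(t^2/4 + t/4 + 5) + 1)/sin(t^2/4 + t/4 + 5)^2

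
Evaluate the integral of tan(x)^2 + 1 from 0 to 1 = tan(1)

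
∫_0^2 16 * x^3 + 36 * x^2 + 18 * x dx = 196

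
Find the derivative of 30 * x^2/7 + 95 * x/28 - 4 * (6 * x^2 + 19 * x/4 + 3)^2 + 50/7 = -576*x^3 - 684*x^2 - 6439*x/14 - 3097/28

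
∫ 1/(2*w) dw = log(w)/2 + C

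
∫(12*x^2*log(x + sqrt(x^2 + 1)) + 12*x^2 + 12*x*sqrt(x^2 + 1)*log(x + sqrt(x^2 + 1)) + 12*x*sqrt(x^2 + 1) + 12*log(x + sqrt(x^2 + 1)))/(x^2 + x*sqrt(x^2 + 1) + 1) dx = 12*x*log(x + sqrt(x^2 + 1)) + C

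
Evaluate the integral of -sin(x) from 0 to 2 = -1 + cos(2)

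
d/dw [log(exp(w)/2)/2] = 1/2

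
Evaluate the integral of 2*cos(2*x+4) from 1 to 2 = -sin(6) + sin(8)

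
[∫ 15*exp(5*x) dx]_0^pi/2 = -3 + 3*exp(5*pi/2)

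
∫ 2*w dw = w^2 + C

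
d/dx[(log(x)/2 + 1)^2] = (log(x) + 2)/(2*x)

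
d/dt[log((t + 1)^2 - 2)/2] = (t + 1)/(t^2 + 2*t - 1)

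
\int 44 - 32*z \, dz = -16*z^2 + 44*z + C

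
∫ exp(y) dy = exp(y) + C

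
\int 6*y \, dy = 3*y^2 + C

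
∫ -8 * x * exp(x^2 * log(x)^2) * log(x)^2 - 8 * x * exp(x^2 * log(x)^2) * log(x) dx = -4*exp(x^2*log(x)^2) + C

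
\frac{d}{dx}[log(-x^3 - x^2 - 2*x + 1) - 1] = (3*x^2 + 2*x + 2)/(x^3 + x^2 + 2*x - 1)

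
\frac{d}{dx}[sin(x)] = cos(x)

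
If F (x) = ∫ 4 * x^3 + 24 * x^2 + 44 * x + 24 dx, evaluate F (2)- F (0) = 216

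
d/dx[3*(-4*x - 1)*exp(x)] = -12*x*exp(x) - 15*exp(x)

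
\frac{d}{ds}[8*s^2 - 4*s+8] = 16*s - 4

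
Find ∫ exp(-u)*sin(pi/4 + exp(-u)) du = cos(pi/4 + exp(-u)) + C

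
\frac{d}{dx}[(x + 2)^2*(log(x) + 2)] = (2*x^2*log(x) + 5*x^2 + 4*x*log(x) + 12*x + 4)/x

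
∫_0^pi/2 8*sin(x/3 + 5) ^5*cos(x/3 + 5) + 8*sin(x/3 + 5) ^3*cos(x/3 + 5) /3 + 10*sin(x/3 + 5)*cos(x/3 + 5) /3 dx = -5*sin(5)^2 - 4*sin(5)^6 - 2*sin(5)^4 + 4*sin(pi/6 + 5)^6 + 2*sin(pi/6 + 5)^4 + 5*sin(pi/6 + 5)^2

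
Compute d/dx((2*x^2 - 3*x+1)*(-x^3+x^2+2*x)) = -10*x^4 + 20*x^3 - 10*x + 2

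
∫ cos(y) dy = sin(y) + C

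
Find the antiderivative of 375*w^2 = 125*w^3 + C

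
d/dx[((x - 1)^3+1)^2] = 6*x^5 - 30*x^4 + 60*x^3 - 54*x^2 + 18*x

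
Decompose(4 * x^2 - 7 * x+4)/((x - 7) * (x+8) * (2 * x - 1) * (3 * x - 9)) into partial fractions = 4/(1105*(2*x - 1)) - 316/(8415*(x + 8)) - 19/(660*(x - 3)) + 151/(2340*(x - 7))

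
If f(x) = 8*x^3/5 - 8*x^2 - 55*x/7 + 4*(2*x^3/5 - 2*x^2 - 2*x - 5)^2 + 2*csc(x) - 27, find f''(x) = 96*x^4/5 - 128*x^3 + 576*x^2/5 + 528*x/5 + 176 - 2/sin(x) + 4/sin(x)^3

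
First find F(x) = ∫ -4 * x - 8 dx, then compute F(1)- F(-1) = -16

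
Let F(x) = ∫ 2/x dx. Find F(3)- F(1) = 2*log(3)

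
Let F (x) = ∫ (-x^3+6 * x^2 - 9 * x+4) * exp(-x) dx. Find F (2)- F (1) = exp(-2)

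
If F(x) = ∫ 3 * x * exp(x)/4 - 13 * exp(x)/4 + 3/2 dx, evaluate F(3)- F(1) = -7*exp(3)/4 + 3 + 13*E/4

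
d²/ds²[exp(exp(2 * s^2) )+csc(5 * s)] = 16*s^2*exp(4*s^2)*exp(exp(2*s^2)) + 16*s^2*exp(2*s^2)*exp(exp(2*s^2)) + 4*exp(2*s^2)*exp(exp(2*s^2)) - 25/sin(5*s) + 50/sin(5*s)^3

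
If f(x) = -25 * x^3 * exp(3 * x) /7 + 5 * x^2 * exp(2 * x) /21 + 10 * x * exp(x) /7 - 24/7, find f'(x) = -75*x^3*exp(3*x)/7 - 75*x^2*exp(3*x)/7 + 10*x^2*exp(2*x)/21 + 10*x*exp(2*x)/21 + 10*x*exp(x)/7 + 10*exp(x)/7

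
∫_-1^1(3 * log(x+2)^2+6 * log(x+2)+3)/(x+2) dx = -1 + (1 + log(3))^3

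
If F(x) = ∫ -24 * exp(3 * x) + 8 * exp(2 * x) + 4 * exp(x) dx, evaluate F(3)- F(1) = -8*exp(9) - 4*exp(2) - 4*E + 12*exp(3) + 4*exp(6)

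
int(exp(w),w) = exp(w) + C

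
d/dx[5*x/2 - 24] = 5/2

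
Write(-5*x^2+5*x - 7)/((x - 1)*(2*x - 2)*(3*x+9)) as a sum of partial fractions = -67/(96*(x + 3)) - 13/(96*(x - 1)) - 7/(24*(x - 1)^2)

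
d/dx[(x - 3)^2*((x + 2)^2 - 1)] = 4*x^3 - 6*x^2 - 24*x + 18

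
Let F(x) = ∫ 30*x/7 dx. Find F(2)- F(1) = 45/7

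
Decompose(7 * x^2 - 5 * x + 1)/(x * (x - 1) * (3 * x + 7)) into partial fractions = 457/(70*(3*x + 7)) + 3/(10*(x - 1)) - 1/(7*x)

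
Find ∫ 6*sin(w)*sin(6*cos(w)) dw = cos(6*cos(w)) + C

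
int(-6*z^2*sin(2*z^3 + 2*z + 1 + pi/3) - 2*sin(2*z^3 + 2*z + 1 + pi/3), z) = cos(2*z^3 + 2*z + 1 + pi/3) + C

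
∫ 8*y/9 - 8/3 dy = 4*y^2/9 - 8*y/3 + C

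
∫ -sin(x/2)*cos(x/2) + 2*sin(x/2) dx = (cos(x/2) - 2)^2 + C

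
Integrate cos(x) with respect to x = sin(x) + C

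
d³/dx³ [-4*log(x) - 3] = -8/x^3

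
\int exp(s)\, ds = exp(s) + C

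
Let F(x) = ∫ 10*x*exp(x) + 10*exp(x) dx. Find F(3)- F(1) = -10*E + 30*exp(3)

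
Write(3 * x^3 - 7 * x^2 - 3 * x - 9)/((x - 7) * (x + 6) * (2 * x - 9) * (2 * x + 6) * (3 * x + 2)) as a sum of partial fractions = -891/(159712*(3*x + 2)) - 97/(5425*(2*x - 9)) - 99/(2912*(x + 6)) + 4/(175*(x + 3)) + 164/(7475*(x - 7))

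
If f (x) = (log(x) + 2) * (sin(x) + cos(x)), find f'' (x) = sqrt(2)*(-x^2*log(x)*sin(x + pi/4) - 2*x^2*sin(x + pi/4) + 2*x*cos(x + pi/4) - sin(x + pi/4))/x^2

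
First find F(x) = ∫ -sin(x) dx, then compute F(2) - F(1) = -cos(1) + cos(2)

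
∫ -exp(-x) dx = exp(-x) + C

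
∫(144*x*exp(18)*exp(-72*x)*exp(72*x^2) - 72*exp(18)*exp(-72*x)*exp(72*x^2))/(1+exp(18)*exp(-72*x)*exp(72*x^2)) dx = log(exp(18*(2*x - 1)^2) + 1) + C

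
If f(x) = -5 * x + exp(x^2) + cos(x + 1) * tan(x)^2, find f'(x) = 2*x*exp(x^2) + 2*sin(x)*cos(x + 1)/cos(x)^3 + sin(x + 1) - sin(x + 1)/cos(x)^2 - 5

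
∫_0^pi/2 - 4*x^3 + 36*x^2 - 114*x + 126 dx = -3*(-3 + pi/2)^2 - (-3 + pi/2)^4 + 108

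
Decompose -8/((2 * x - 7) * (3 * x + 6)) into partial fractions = -16/(33*(2*x - 7)) + 8/(33*(x + 2))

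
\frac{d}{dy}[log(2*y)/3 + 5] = 1/(3*y)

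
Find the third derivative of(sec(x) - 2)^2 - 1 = 4*(1 - 2/cos(x) - 6/cos(x)^2 + 6/cos(x)^3)*sin(x)/cos(x)^2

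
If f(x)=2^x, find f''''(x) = 2^x*log(2)^4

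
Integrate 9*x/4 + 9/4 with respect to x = 9*x^2/8 + 9*x/4 + C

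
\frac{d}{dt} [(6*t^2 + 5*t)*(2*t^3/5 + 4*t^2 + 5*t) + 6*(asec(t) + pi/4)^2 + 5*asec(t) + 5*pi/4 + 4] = (12*t^6*sqrt(1 - 1/t^2) + 104*t^5*sqrt(1 - 1/t^2) + 150*t^4*sqrt(1 - 1/t^2) + 50*t^3*sqrt(1 - 1/t^2) + 12*asec(t) + 5 + 3*pi)/(t^2*sqrt(1 - 1/t^2))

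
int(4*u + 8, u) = 2*u^2 + 8*u + C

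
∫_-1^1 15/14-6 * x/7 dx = 15/7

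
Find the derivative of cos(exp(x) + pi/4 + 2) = -exp(x)*sin(exp(x) + pi/4 + 2)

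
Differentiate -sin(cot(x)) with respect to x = cos(1/tan(x))/sin(x)^2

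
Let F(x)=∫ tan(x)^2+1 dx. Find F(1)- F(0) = tan(1)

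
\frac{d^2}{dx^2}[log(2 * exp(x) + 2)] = exp(x)/(exp(2*x) + 2*exp(x) + 1)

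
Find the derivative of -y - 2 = -1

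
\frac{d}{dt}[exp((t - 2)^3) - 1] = 3*t^2*exp(t^3 - 6*t^2 + 12*t - 8) - 12*t*exp(t^3 - 6*t^2 + 12*t - 8) + 12*exp(t^3 - 6*t^2 + 12*t - 8)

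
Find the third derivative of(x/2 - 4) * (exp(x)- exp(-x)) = (x*exp(2*x) + x - 5*exp(2*x) - 11)*exp(-x)/2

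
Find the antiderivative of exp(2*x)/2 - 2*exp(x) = (exp(x) - 4)^2/4 + C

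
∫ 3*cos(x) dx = 3*sin(x) + C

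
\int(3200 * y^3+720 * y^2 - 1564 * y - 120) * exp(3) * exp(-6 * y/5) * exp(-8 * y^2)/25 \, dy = (-40*y^2 - 6*y + 15)*exp(-8*y^2 - 6*y/5 + 3)/5 + C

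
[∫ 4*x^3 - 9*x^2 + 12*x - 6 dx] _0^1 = -2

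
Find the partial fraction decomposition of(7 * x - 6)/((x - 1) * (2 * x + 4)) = 10/(3*(x + 2)) + 1/(6*(x - 1))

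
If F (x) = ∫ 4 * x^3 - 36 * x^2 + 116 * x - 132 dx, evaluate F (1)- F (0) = -85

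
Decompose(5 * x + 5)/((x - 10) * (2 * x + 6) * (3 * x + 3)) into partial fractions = -5/(78*(x + 3)) + 5/(78*(x - 10))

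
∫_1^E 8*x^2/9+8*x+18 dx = -1331/27 + (2*E/3 + 3)^3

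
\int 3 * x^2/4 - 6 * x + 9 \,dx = x^3/4 - 3*x^2 + 9*x + C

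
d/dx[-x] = -1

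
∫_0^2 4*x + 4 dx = 16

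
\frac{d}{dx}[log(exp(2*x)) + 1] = 2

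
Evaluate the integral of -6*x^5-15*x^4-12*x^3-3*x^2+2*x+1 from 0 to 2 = -210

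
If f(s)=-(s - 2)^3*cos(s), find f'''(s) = -s^3*sin(s) + 6*s^2*sin(s) + 9*s^2*cos(s) + 6*s*sin(s) - 36*s*cos(s) - 28*sin(s) + 30*cos(s)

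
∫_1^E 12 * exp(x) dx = -12*E + 12*exp(E)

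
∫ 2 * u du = u^2 + C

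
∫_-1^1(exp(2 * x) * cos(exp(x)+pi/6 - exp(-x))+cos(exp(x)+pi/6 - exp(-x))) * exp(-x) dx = sqrt(3)*sin(E - exp(-1))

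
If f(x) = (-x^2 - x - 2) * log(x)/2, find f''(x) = (-2*x^2*log(x) - 3*x^2 - x + 2)/(2*x^2)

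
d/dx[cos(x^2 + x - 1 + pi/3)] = -(2*x + 1)*sin(x^2 + x - 1 + pi/3)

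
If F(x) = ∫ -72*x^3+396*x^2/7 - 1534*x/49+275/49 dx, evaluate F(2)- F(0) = -9238/49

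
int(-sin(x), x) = cos(x) + C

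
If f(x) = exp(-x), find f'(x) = -exp(-x)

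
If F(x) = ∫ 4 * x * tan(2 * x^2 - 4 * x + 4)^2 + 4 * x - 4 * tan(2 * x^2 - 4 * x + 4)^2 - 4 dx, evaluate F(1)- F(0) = tan(2) - tan(4)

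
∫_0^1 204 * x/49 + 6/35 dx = 552/245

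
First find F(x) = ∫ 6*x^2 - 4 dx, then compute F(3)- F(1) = 44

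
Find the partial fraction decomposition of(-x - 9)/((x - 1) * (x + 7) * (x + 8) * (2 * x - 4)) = 1/(180*(x + 8)) - 1/(72*(x + 7)) + 5/(72*(x - 1)) - 11/(180*(x - 2))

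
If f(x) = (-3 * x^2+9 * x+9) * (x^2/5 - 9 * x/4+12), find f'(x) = -12*x^3/5 + 513*x^2/20 - 1089*x/10 + 351/4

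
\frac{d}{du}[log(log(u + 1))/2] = 1/(2*u*log(u + 1) + 2*log(u + 1))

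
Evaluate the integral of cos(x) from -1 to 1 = 2*sin(1)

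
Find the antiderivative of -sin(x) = cos(x) + C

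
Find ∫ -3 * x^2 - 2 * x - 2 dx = -x^3 - x^2 - 2*x + C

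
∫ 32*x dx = 16*x^2 + C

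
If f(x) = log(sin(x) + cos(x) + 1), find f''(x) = -(sqrt(2)*sin(x + pi/4) + 2)/(2*(sin(x)*cos(x) + sin(x) + cos(x) + 1))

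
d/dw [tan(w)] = cos(w)^(-2)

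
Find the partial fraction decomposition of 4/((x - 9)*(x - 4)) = -4/(5*(x - 4)) + 4/(5*(x - 9))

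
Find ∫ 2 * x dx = x^2 + C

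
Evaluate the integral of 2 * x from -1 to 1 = 0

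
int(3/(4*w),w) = 3*log(w)/4 + C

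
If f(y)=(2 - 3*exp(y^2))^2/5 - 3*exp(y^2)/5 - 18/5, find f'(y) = 36*y*exp(2*y^2)/5 - 6*y*exp(y^2)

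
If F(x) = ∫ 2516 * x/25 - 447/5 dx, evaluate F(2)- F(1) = 1539/25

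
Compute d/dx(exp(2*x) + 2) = 2*exp(2*x)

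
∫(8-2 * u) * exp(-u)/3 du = 2*(u - 3)*exp(-u)/3 + C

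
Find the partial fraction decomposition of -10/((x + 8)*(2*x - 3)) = -20/(19*(2*x - 3)) + 10/(19*(x + 8))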